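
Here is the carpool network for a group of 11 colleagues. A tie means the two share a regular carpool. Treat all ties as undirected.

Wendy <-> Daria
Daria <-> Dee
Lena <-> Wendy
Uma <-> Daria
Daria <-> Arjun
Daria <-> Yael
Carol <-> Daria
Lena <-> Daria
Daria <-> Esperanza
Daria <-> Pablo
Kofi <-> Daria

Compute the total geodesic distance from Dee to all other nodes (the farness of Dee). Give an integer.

Distances from Dee: Arjun:2, Carol:2, Daria:1, Esperanza:2, Kofi:2, Lena:2, Pablo:2, Uma:2, Wendy:2, Yael:2.
Sum = 2 + 2 + 1 + 2 + 2 + 2 + 2 + 2 + 2 + 2 = 19.

19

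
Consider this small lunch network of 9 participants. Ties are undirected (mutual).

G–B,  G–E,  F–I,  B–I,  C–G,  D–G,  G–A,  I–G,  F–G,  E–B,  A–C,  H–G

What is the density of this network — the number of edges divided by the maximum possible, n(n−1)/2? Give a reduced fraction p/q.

1/3

There are 12 edges and 9 nodes, so the maximum possible is C(9,2) = 36.
Density = 12/36 = 1/3.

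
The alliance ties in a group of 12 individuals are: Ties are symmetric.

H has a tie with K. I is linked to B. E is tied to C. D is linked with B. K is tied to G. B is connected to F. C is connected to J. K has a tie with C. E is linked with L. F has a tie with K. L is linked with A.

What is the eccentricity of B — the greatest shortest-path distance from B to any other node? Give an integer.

Distances from B: A:6, C:3, D:1, E:4, F:1, G:3, H:3, I:1, J:4, K:2, L:5.
The largest is 6 (to A), so the eccentricity of B is 6.

6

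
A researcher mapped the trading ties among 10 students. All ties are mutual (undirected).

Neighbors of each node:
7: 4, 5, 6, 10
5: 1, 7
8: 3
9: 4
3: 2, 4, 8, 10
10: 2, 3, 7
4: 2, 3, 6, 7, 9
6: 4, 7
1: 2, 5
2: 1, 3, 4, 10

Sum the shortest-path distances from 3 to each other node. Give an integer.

15

Distances from 3: 1:2, 2:1, 4:1, 5:3, 6:2, 7:2, 8:1, 9:2, 10:1.
Sum = 2 + 1 + 1 + 3 + 2 + 2 + 1 + 2 + 1 = 15.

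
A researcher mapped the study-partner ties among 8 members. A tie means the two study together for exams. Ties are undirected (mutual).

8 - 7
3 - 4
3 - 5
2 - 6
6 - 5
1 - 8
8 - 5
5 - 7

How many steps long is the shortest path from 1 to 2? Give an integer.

4

One shortest route is 1 – 8 – 5 – 6 – 2, which uses 4 edges, and at distance 3 from 1 we only reach {3, 6}, which does not include 2. So d(1,2) = 4.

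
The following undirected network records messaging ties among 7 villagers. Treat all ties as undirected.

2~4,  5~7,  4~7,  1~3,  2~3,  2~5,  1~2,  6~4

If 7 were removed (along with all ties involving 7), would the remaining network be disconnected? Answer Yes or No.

Even without 7, every remaining node can still reach every other (the residual graph is connected), so 7 is not a cut vertex.

No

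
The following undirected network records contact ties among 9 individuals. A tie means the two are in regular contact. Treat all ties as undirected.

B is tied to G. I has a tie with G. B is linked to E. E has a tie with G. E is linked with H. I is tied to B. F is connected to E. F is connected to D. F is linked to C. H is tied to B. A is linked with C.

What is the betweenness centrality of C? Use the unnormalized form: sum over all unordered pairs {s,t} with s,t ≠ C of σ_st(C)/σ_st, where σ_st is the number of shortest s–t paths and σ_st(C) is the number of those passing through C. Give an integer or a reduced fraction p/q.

7

Pairs whose geodesics pass through C — I–A: 2/2; H–A: 1; B–A: 1; E–A: 1; G–A: 1; A–D: 1; A–F: 1.
All other pairs contribute 0.
Summing the contributions gives betweenness(C) = 7.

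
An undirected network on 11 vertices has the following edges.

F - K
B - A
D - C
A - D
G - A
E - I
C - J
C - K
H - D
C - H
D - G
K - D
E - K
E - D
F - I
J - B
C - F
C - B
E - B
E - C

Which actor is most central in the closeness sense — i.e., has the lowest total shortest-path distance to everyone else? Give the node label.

C

Farness (sum of distances to all others) for each node — A:19, B:16, C:13, D:14, E:15, F:19, G:21, H:19, I:22, J:20, K:16.
The smallest farness is 13, for C, so C has the highest closeness.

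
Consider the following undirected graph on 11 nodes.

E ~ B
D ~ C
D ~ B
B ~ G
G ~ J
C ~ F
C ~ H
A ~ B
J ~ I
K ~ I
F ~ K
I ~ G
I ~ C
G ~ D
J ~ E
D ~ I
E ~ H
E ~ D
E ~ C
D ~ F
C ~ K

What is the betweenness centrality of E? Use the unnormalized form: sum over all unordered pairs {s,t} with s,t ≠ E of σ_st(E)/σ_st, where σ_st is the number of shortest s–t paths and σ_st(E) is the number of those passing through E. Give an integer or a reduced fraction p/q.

Pairs whose geodesics pass through E — J–B: 1/2; J–D: 1/3; J–A: 1/2; J–F: 2/6; J–C: 1/2; J–H: 1; B–K: 1/5; B–C: 1/2; B–H: 1; D–H: 1/2; K–A: 1/5; A–C: 1/2; A–H: 1; G–H: 3/5.
All other pairs contribute 0.
Summing the contributions gives betweenness(E) = 23/3.

23/3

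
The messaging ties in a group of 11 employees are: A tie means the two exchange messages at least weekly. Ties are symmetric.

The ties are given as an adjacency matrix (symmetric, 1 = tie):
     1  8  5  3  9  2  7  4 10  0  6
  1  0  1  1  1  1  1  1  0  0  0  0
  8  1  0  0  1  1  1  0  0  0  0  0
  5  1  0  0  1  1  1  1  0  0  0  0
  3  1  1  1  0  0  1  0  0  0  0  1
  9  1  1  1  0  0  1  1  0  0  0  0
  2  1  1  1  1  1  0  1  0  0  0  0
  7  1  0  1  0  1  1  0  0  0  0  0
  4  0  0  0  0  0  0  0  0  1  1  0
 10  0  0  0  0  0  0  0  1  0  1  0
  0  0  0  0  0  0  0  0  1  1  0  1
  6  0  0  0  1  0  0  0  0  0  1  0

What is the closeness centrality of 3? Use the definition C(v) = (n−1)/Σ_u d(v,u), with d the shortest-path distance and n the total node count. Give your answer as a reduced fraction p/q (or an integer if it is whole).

10/17

Distances from 3: 0:2, 1:1, 2:1, 4:3, 5:1, 6:1, 7:2, 8:1, 9:2, 10:3. Sum = 17.
n = 11, so closeness = 10/17.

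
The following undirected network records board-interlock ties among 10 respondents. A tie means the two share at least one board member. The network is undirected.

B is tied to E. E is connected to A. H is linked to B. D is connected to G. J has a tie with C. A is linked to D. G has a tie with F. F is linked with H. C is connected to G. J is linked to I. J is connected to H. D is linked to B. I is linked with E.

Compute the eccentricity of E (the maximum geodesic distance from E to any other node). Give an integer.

3

Distances from E: A:1, B:1, C:3, D:2, F:3, G:3, H:2, I:1, J:2.
The largest is 3 (to C, G, and F), so the eccentricity of E is 3.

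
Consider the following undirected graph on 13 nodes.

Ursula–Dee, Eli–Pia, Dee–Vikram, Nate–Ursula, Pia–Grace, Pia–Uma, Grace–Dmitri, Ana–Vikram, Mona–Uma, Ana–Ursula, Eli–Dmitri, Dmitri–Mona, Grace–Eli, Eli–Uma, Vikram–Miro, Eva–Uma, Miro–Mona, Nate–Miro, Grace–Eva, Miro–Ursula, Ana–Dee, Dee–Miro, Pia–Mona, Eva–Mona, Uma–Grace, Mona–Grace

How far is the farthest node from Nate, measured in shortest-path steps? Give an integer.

Distances from Nate: Ana:2, Dee:2, Dmitri:3, Eli:4, Eva:3, Grace:3, Miro:1, Mona:2, Pia:3, Uma:3, Ursula:1, Vikram:2.
The largest is 4 (to Eli), so the eccentricity of Nate is 4.

4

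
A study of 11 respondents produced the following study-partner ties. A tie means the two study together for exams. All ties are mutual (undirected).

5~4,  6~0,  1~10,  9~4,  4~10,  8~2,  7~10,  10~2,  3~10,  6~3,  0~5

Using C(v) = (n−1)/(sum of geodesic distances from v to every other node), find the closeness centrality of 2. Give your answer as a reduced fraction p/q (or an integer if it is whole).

10/23

Distances from 2: 0:4, 1:2, 3:2, 4:2, 5:3, 6:3, 7:2, 8:1, 9:3, 10:1. Sum = 23.
n = 11, so closeness = 10/23.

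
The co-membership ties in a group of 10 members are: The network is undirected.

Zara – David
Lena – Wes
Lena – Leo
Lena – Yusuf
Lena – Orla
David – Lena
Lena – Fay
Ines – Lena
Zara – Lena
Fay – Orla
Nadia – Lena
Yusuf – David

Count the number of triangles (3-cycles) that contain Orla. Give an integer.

Orla's neighbors: Fay and Lena.
Neighbor pairs that are themselves tied: Orla–Fay–Lena. Each forms one triangle with Orla, for 1 in total.

1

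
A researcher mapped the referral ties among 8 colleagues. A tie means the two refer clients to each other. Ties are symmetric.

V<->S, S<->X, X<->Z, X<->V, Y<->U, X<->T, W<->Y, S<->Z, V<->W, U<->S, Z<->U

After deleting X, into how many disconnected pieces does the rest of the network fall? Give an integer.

2

Without X, the remaining ties split the others into: {S, U, V, W, Y, Z}; {T}.
That's 2 separate components.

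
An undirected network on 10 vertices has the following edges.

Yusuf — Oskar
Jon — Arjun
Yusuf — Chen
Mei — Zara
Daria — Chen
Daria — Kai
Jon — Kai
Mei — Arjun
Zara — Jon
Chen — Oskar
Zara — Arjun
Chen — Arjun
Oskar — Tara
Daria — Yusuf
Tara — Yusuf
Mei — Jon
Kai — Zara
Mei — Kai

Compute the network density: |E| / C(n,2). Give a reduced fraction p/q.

There are 18 edges and 10 nodes, so the maximum possible is C(10,2) = 45.
Density = 18/45 = 2/5.

2/5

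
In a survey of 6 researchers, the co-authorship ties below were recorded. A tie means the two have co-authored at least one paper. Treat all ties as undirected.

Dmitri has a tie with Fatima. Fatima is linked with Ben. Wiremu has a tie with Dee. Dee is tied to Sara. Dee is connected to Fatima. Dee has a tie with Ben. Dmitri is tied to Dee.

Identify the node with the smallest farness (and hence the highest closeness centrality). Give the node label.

Dee

Farness (sum of distances to all others) for each node — Ben:8, Dee:5, Dmitri:8, Fatima:7, Sara:9, Wiremu:9.
The smallest farness is 5, for Dee, so Dee has the highest closeness.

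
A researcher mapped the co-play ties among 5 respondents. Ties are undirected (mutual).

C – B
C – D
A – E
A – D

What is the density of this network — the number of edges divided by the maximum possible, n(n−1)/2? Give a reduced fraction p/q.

There are 4 edges and 5 nodes, so the maximum possible is C(5,2) = 10.
Density = 4/10 = 2/5.

2/5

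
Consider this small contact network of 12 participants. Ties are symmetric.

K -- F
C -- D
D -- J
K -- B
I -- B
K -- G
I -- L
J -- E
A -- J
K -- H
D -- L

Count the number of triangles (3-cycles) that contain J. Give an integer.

J's neighbors are A, D, and E, but none of them are tied to each other, so no triangle contains J.

0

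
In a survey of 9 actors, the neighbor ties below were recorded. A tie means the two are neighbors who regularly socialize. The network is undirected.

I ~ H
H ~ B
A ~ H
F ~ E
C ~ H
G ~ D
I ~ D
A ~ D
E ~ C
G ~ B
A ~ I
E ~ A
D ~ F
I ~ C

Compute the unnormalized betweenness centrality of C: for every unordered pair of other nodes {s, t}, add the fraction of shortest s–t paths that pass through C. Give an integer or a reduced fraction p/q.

7/4

Pairs whose geodesics pass through C — E–H: 1/2; E–I: 1/2; E–B: 1/2; H–F: 1/4.
All other pairs contribute 0.
Summing the contributions gives betweenness(C) = 7/4.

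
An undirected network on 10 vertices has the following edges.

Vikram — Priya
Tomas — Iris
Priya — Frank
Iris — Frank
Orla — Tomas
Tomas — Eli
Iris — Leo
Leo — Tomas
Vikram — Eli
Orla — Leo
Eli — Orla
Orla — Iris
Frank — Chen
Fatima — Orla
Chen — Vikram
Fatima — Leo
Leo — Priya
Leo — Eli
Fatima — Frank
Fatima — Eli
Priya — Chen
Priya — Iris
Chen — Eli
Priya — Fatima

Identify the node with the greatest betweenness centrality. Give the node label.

Eli

Unnormalized betweenness of each node: Chen:5/4, Eli:37/6, Fatima:23/12, Frank:13/12, Iris:8/3, Leo:2, Orla:11/12, Priya:53/12, Tomas:1/3, Vikram:1/4.
Eli has the largest value, 37/6, making it the main broker — the node through which the most shortest paths run.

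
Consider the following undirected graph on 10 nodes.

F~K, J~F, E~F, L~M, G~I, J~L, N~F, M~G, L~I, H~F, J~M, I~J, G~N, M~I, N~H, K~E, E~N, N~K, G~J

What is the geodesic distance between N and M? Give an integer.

One shortest route is N – G – M, which uses 2 edges, and N and M are not directly tied, so nothing shorter exists. So d(N,M) = 2.

2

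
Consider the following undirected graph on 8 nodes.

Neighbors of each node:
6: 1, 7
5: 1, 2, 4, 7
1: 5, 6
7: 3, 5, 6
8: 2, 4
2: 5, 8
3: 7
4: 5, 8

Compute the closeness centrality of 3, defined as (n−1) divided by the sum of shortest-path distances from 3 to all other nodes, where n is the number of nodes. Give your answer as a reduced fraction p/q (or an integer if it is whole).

Distances from 3: 1:3, 2:3, 4:3, 5:2, 6:2, 7:1, 8:4. Sum = 18.
n = 8, so closeness = 7/18.

7/18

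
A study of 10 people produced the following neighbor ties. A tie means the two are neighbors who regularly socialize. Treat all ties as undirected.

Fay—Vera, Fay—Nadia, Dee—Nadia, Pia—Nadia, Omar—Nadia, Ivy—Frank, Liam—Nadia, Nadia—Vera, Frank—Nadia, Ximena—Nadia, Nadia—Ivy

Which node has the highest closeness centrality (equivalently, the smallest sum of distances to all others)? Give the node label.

Nadia

Farness (sum of distances to all others) for each node — Dee:17, Fay:16, Frank:16, Ivy:16, Liam:17, Nadia:9, Omar:17, Pia:17, Vera:16, Ximena:17.
The smallest farness is 9, for Nadia, so Nadia has the highest closeness.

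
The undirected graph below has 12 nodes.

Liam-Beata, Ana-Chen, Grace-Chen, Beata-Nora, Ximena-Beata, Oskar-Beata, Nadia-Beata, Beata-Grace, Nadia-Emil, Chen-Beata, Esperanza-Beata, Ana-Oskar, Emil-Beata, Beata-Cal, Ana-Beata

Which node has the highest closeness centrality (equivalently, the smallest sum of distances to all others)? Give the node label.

Farness (sum of distances to all others) for each node — Ana:19, Beata:11, Cal:21, Chen:19, Emil:20, Esperanza:21, Grace:20, Liam:21, Nadia:20, Nora:21, Oskar:20, Ximena:21.
The smallest farness is 11, for Beata, so Beata has the highest closeness.

Beata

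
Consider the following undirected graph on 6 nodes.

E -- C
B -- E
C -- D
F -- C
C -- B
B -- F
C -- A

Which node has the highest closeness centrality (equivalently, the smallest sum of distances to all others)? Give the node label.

C

Farness (sum of distances to all others) for each node — A:9, B:7, C:5, D:9, E:8, F:8.
The smallest farness is 5, for C, so C has the highest closeness.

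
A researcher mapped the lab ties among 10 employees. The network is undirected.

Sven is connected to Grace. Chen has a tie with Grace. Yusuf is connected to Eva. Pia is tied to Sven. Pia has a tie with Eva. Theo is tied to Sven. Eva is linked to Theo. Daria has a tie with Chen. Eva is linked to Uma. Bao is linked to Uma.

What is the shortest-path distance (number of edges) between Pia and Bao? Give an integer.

One shortest route is Pia – Eva – Uma – Bao, which uses 3 edges, and at distance 2 from Pia we only reach {Grace, Theo, Uma, Yusuf}, which does not include Bao. So d(Pia,Bao) = 3.

3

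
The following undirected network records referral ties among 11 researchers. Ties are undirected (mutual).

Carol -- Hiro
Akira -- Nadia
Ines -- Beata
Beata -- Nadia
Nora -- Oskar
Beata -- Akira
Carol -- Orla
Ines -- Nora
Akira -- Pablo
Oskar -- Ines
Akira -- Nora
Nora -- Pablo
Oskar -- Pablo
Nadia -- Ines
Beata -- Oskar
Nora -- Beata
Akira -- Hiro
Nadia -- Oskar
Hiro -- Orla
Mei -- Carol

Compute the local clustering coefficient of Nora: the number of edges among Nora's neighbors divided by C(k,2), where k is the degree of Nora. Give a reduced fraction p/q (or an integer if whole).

Nora's neighbors: Akira, Beata, Ines, Oskar, and Pablo (k = 5).
Possible neighbor pairs: C(5,2) = 10. Edges among them: Akira–Beata, Akira–Pablo, Beata–Ines, Beata–Oskar, Ines–Oskar, Oskar–Pablo → e = 6.
Clustering(Nora) = 6/10 = 3/5.

3/5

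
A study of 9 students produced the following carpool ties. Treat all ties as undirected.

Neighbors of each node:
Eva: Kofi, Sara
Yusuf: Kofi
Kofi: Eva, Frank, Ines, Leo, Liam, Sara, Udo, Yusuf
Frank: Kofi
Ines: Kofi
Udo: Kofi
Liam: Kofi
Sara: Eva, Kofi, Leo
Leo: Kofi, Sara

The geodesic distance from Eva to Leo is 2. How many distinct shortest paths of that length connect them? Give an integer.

2

The shortest distance is 2. The length-2 paths are: Eva–Kofi–Leo; Eva–Sara–Leo.
That gives 2 distinct shortest paths.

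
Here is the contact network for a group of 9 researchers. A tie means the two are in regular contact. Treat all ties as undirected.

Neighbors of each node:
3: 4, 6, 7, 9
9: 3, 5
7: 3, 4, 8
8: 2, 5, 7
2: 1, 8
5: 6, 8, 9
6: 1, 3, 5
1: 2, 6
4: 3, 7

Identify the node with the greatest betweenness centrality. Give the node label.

3

Unnormalized betweenness of each node: 1:3/2, 2:3/2, 3:43/6, 4:0, 5:4, 6:35/6, 7:23/6, 8:19/3, 9:5/6.
3 has the largest value, 43/6, making it the main broker — the node through which the most shortest paths run.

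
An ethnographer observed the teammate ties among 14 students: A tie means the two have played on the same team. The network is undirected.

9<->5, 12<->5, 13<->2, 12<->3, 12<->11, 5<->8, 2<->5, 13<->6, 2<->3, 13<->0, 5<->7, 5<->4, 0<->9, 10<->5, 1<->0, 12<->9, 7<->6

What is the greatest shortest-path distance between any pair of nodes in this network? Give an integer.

4

Eccentricity of each node (its greatest distance to any other): 0:3, 1:4, 2:3, 3:4, 4:4, 5:3, 6:4, 7:4, 8:4, 9:3, 10:4, 11:4, 12:3, 13:4.
The maximum eccentricity is 4, realized for instance by the pair 7–1 via 7 – 5 – 9 – 0 – 1. So the diameter is 4.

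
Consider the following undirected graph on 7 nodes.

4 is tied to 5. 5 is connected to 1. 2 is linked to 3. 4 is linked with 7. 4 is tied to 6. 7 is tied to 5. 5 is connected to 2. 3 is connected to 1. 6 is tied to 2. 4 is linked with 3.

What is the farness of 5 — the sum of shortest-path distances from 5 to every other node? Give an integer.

Distances from 5: 1:1, 2:1, 3:2, 4:1, 6:2, 7:1.
Sum = 1 + 1 + 2 + 1 + 2 + 1 = 8.

8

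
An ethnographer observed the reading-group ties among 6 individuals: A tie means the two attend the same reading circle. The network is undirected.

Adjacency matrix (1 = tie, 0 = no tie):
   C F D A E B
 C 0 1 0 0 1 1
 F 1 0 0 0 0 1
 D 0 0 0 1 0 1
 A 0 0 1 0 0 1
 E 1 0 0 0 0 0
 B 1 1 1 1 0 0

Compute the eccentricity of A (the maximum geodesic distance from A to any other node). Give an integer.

Distances from A: B:1, C:2, D:1, E:3, F:2.
The largest is 3 (to E), so the eccentricity of A is 3.

3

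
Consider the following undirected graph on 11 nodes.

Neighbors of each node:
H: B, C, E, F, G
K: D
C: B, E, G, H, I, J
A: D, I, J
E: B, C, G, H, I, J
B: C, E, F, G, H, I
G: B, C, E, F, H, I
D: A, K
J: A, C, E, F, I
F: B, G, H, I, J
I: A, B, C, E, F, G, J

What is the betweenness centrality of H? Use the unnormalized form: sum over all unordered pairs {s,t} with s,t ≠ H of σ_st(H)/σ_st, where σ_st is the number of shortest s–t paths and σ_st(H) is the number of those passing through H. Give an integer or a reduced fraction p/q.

2/5

Pairs whose geodesics pass through H — F–E: 1/5; F–C: 1/5.
All other pairs contribute 0.
Summing the contributions gives betweenness(H) = 2/5.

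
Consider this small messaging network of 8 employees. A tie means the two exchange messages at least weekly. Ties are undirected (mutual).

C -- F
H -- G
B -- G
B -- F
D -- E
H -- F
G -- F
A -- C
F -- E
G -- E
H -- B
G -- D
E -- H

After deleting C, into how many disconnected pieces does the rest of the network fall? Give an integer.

2

Without C, the remaining ties split the others into: {A}; {B, D, E, F, G, H}.
That's 2 separate components.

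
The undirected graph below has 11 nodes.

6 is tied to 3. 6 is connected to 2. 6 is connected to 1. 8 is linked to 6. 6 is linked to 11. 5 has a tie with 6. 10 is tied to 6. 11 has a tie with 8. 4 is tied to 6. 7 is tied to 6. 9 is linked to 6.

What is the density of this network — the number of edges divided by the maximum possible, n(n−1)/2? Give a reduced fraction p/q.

1/5

There are 11 edges and 11 nodes, so the maximum possible is C(11,2) = 55.
Density = 11/55 = 1/5.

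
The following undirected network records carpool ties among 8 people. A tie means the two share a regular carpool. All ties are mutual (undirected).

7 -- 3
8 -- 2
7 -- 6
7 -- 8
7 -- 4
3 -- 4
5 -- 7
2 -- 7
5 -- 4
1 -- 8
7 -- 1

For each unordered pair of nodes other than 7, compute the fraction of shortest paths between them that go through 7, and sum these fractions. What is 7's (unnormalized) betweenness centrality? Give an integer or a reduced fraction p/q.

16

Pairs whose geodesics pass through 7 — 1–2: 1/2; 1–3: 1; 1–5: 1; 1–4: 1; 1–6: 1; 2–3: 1; 2–5: 1; 2–4: 1; 2–6: 1; 3–5: 1/2; 3–6: 1; 3–8: 1; 5–6: 1; 5–8: 1 … (+3 more pairs).
All other pairs contribute 0.
Summing the contributions gives betweenness(7) = 16.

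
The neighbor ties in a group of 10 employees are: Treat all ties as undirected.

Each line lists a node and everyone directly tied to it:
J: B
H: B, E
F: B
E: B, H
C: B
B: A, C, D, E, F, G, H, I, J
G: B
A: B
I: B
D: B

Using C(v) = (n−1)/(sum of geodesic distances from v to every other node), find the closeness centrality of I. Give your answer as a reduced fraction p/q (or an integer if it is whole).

Distances from I: A:2, B:1, C:2, D:2, E:2, F:2, G:2, H:2, J:2. Sum = 17.
n = 10, so closeness = 9/17.

9/17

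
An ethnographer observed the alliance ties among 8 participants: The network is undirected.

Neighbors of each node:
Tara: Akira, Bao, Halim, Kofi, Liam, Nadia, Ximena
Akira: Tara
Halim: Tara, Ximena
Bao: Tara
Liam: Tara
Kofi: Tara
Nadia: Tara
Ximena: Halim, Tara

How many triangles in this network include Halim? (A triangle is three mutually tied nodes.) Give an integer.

Halim's neighbors: Tara and Ximena.
Neighbor pairs that are themselves tied: Halim–Tara–Ximena. Each forms one triangle with Halim, for 1 in total.

1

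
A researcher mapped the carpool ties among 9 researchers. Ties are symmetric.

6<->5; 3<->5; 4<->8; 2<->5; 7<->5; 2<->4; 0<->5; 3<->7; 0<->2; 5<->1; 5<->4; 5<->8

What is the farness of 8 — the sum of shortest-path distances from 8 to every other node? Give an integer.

Distances from 8: 0:2, 1:2, 2:2, 3:2, 4:1, 5:1, 6:2, 7:2.
Sum = 2 + 2 + 2 + 2 + 1 + 1 + 2 + 2 = 14.

14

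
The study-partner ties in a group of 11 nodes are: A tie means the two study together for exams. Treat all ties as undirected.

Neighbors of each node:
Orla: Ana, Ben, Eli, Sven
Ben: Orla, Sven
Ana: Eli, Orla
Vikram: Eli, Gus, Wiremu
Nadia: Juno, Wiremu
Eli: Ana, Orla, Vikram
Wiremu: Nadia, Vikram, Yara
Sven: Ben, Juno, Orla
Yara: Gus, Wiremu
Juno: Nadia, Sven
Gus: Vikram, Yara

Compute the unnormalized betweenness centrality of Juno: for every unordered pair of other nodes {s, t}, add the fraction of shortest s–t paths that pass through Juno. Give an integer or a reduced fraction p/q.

Pairs whose geodesics pass through Juno — Yara–Sven: 1; Yara–Ben: 1/3; Wiremu–Sven: 1; Wiremu–Ben: 1/2; Nadia–Sven: 1; Nadia–Ben: 1; Nadia–Orla: 1; Nadia–Ana: 1/2.
All other pairs contribute 0.
Summing the contributions gives betweenness(Juno) = 19/3.

19/3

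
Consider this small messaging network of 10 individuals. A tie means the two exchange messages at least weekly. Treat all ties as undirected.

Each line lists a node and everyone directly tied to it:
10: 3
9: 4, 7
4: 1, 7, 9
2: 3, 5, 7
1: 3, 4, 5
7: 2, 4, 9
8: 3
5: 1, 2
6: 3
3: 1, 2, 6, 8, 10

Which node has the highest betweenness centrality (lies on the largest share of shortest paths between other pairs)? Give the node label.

3

Unnormalized betweenness of each node: 1:19/2, 2:19/2, 3:43/2, 4:9/2, 5:1/2, 6:0, 7:9/2, 8:0, 9:0, 10:0.
3 has the largest value, 43/2, making it the main broker — the node through which the most shortest paths run.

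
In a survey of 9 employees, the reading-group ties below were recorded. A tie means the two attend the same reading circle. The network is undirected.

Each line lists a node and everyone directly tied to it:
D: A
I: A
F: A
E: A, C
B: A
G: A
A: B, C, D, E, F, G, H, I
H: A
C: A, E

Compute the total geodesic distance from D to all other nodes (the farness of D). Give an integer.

Distances from D: A:1, B:2, C:2, E:2, F:2, G:2, H:2, I:2.
Sum = 1 + 2 + 2 + 2 + 2 + 2 + 2 + 2 = 15.

15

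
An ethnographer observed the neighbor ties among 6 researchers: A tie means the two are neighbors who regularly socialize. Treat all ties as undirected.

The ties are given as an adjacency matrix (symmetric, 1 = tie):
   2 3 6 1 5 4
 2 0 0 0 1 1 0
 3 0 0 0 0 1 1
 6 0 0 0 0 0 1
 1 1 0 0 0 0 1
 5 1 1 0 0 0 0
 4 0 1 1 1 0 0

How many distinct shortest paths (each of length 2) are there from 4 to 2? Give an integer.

1

The shortest distance is 2, and the only length-2 path is 4–1–2. So there is exactly 1 shortest path.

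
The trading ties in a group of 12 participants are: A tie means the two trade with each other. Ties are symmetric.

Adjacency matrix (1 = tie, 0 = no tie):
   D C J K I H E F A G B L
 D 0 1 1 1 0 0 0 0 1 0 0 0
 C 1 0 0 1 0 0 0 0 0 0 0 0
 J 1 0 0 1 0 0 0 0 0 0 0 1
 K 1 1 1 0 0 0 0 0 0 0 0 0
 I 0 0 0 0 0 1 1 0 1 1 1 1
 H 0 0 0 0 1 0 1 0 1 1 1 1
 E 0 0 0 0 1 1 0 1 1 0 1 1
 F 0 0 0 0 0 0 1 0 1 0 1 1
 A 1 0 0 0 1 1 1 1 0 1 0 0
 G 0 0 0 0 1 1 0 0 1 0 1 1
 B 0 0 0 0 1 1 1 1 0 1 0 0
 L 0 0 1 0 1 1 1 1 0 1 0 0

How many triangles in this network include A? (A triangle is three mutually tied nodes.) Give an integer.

A's neighbors: D, E, F, G, H, and I.
Neighbor pairs that are themselves tied: A–E–F; A–E–H; A–E–I; A–G–H; A–G–I; A–H–I. Each forms one triangle with A, for 6 in total.

6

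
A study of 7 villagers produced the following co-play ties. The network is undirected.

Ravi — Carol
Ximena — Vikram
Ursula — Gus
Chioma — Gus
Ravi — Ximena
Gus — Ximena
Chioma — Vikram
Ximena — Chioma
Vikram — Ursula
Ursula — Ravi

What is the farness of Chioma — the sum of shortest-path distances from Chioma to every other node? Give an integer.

Distances from Chioma: Carol:3, Gus:1, Ravi:2, Ursula:2, Vikram:1, Ximena:1.
Sum = 3 + 1 + 2 + 2 + 1 + 1 = 10.

10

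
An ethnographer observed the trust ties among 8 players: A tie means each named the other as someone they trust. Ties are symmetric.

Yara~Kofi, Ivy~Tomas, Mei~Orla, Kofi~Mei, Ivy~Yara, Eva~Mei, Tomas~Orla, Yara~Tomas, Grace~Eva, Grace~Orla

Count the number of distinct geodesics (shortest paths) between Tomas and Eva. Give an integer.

2

The shortest distance is 3. The length-3 paths are: Tomas–Orla–Grace–Eva; Tomas–Orla–Mei–Eva.
That gives 2 distinct shortest paths.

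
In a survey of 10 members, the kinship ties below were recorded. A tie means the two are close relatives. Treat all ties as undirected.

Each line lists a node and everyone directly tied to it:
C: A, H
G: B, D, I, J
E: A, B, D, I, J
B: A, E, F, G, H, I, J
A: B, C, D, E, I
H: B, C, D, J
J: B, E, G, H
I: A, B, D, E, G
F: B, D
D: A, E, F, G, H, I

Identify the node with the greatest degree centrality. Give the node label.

B

Degrees — A:5, B:7, C:2, D:6, E:5, F:2, G:4, H:4, I:5, J:4.
The maximum is 7, attained only by B.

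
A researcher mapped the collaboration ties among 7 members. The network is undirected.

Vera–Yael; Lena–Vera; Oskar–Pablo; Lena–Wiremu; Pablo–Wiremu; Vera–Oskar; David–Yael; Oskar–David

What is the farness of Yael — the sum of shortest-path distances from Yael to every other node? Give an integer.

12

Distances from Yael: David:1, Lena:2, Oskar:2, Pablo:3, Vera:1, Wiremu:3.
Sum = 1 + 2 + 2 + 3 + 1 + 3 = 12.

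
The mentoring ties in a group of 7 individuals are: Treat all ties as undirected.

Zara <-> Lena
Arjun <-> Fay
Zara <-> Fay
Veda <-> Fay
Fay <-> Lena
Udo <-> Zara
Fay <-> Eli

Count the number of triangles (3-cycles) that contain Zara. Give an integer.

1

Zara's neighbors: Fay, Lena, and Udo.
Neighbor pairs that are themselves tied: Zara–Fay–Lena. Each forms one triangle with Zara, for 1 in total.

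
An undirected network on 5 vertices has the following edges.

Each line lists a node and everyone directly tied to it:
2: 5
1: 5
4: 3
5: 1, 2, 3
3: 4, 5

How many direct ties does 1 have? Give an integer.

1

1 is directly tied to 5. That is 1 neighbor, so the degree of 1 is 1.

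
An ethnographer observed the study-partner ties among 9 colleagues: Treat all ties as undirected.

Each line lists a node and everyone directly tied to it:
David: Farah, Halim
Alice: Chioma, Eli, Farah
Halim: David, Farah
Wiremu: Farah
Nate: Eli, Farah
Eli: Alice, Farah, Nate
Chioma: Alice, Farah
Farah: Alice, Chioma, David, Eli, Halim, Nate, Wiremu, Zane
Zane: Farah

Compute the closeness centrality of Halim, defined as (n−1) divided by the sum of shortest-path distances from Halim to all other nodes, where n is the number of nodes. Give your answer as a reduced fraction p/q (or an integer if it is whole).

Distances from Halim: Alice:2, Chioma:2, David:1, Eli:2, Farah:1, Nate:2, Wiremu:2, Zane:2. Sum = 14.
n = 9, so closeness = 8/14 = 4/7.

4/7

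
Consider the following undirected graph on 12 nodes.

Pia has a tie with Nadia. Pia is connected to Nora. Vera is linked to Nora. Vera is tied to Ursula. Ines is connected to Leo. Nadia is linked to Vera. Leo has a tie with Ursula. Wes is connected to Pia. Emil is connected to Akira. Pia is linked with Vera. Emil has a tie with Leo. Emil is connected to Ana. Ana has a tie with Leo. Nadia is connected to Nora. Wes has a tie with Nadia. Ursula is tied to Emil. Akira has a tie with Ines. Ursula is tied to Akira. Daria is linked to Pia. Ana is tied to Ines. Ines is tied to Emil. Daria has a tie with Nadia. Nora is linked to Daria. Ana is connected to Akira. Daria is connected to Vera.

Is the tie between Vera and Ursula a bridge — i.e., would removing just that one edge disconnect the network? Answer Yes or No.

Yes

Without the Vera–Ursula edge there is no alternate route between Vera and Ursula, so the network disconnects. It is a bridge.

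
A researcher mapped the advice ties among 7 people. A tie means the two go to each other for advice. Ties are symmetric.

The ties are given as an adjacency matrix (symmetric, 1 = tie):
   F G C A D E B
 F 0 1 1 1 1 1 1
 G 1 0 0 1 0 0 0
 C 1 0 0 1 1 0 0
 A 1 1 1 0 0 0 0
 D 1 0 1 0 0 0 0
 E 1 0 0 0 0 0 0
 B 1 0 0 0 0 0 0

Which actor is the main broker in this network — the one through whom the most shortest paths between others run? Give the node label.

Unnormalized betweenness of each node: A:1/2, B:0, C:1/2, D:0, E:0, F:11, G:0.
F has the largest value, 11, making it the main broker — the node through which the most shortest paths run.

F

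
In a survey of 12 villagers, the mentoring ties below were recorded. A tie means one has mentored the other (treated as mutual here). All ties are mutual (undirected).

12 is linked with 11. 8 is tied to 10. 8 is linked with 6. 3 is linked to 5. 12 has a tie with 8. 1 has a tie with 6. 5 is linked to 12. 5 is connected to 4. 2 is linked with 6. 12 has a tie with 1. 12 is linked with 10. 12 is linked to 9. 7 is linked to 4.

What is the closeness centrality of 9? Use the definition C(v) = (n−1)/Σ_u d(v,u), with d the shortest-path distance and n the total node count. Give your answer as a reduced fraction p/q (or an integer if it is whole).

Distances from 9: 1:2, 2:4, 3:3, 4:3, 5:2, 6:3, 7:4, 8:2, 10:2, 11:2, 12:1. Sum = 28.
n = 12, so closeness = 11/28.

11/28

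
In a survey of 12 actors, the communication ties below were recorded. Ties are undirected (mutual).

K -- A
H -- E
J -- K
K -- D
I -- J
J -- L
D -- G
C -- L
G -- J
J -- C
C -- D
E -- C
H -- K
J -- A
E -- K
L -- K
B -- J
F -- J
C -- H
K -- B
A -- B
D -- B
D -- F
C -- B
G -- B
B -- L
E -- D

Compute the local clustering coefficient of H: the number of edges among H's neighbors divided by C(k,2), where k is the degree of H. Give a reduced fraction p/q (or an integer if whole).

H's neighbors: C, E, and K (k = 3).
Possible neighbor pairs: C(3,2) = 3. Edges among them: C–E, E–K → e = 2.
Clustering(H) = 2/3.

2/3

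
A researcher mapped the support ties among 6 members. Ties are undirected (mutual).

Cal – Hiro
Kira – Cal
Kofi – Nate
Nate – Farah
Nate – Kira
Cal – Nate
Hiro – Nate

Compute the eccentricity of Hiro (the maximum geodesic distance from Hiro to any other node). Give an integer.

2

Distances from Hiro: Cal:1, Farah:2, Kira:2, Kofi:2, Nate:1.
The largest is 2 (to Farah, Kira, and Kofi), so the eccentricity of Hiro is 2.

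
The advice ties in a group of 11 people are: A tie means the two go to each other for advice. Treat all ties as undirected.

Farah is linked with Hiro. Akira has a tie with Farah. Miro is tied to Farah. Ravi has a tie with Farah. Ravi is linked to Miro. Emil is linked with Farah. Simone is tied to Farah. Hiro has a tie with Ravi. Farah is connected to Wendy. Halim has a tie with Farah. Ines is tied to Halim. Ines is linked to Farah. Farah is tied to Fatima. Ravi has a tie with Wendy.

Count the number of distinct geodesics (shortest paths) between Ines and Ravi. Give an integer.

The shortest distance is 2, and the only length-2 path is Ines–Farah–Ravi. So there is exactly 1 shortest path.

1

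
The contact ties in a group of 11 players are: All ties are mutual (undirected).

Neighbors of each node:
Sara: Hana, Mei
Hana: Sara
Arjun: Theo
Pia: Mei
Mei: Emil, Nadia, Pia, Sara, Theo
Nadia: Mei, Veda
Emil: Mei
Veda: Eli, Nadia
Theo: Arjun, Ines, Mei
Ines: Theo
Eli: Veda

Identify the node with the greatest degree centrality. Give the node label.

Degrees — Arjun:1, Eli:1, Emil:1, Hana:1, Ines:1, Mei:5, Nadia:2, Pia:1, Sara:2, Theo:3, Veda:2.
The maximum is 5, attained only by Mei.

Mei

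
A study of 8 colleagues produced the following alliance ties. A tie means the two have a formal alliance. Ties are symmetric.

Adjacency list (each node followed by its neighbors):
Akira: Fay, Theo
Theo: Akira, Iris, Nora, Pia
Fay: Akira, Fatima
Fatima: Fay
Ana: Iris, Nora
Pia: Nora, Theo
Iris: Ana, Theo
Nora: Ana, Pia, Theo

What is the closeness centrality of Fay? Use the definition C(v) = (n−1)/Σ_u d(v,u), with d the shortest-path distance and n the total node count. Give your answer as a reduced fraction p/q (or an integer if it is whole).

7/17

Distances from Fay: Akira:1, Ana:4, Fatima:1, Iris:3, Nora:3, Pia:3, Theo:2. Sum = 17.
n = 8, so closeness = 7/17.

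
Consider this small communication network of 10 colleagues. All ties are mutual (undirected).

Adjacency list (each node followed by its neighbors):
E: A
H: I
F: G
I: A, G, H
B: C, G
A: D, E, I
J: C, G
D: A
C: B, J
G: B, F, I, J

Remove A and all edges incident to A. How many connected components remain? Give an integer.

3

Without A, the remaining ties split the others into: {E}; {B, C, F, G, H, I, J}; {D}.
That's 3 separate components.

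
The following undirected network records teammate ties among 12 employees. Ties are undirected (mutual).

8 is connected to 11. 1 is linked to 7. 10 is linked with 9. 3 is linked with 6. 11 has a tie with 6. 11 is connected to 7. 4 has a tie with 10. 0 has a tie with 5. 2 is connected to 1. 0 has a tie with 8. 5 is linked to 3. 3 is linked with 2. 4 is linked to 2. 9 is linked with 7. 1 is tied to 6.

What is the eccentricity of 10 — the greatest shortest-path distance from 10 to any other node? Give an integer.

5

Distances from 10: 0:5, 1:3, 2:2, 3:3, 4:1, 5:4, 6:4, 7:2, 8:4, 9:1, 11:3.
The largest is 5 (to 0), so the eccentricity of 10 is 5.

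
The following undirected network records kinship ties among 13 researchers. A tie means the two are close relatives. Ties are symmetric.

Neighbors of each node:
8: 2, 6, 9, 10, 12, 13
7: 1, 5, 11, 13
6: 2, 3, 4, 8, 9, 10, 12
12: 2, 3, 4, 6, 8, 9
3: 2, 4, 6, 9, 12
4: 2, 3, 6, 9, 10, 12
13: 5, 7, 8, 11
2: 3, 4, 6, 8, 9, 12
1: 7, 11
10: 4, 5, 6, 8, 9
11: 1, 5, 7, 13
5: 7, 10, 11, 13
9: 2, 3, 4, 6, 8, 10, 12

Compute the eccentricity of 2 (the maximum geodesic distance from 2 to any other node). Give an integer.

Distances from 2: 1:4, 3:1, 4:1, 5:3, 6:1, 7:3, 8:1, 9:1, 10:2, 11:3, 12:1, 13:2.
The largest is 4 (to 1), so the eccentricity of 2 is 4.

4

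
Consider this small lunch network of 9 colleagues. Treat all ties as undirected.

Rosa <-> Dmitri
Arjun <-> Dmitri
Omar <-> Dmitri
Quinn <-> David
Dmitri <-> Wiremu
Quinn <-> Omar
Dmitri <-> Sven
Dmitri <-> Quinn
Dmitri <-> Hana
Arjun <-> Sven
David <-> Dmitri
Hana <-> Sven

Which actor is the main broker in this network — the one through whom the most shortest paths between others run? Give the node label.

Unnormalized betweenness of each node: Arjun:0, David:0, Dmitri:23, Hana:0, Omar:0, Quinn:1/2, Rosa:0, Sven:1/2, Wiremu:0.
Dmitri has the largest value, 23, making it the main broker — the node through which the most shortest paths run.

Dmitri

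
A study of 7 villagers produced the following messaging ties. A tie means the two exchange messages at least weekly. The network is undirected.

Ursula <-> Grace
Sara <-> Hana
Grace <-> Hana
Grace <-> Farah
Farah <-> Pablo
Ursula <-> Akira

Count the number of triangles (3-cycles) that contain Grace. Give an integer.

0

Grace's neighbors are Farah, Hana, and Ursula, but none of them are tied to each other, so no triangle contains Grace.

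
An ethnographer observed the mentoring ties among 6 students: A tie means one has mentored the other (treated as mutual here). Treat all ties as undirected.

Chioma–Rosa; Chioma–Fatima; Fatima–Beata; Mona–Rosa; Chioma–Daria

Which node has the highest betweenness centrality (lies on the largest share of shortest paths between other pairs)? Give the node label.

Unnormalized betweenness of each node: Beata:0, Chioma:8, Daria:0, Fatima:4, Mona:0, Rosa:4.
Chioma has the largest value, 8, making it the main broker — the node through which the most shortest paths run.

Chioma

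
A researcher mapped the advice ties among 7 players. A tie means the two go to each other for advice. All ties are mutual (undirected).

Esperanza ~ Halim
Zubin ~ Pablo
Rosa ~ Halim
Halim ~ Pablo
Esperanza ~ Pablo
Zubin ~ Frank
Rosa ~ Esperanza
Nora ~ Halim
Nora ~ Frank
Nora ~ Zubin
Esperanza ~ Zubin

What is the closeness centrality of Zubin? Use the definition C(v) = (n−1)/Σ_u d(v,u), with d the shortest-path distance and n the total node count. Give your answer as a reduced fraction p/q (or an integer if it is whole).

Distances from Zubin: Esperanza:1, Frank:1, Halim:2, Nora:1, Pablo:1, Rosa:2. Sum = 8.
n = 7, so closeness = 6/8 = 3/4.

3/4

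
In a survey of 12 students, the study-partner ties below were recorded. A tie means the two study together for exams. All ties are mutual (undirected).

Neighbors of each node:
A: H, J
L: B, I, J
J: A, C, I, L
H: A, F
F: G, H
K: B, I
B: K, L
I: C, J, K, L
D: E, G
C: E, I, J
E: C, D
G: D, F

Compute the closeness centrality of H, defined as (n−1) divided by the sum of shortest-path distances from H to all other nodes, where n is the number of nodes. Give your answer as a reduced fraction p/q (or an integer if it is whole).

Distances from H: A:1, B:4, C:3, D:3, E:4, F:1, G:2, I:3, J:2, K:4, L:3. Sum = 30.
n = 12, so closeness = 11/30.

11/30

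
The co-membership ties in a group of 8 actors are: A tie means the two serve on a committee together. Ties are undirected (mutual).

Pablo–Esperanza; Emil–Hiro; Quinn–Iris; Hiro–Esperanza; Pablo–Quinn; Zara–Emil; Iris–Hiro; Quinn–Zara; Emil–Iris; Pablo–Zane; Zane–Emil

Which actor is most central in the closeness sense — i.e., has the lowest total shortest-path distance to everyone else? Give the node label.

Emil

Farness (sum of distances to all others) for each node — Emil:10, Esperanza:13, Hiro:11, Iris:11, Pablo:11, Quinn:11, Zane:12, Zara:13.
The smallest farness is 10, for Emil, so Emil has the highest closeness.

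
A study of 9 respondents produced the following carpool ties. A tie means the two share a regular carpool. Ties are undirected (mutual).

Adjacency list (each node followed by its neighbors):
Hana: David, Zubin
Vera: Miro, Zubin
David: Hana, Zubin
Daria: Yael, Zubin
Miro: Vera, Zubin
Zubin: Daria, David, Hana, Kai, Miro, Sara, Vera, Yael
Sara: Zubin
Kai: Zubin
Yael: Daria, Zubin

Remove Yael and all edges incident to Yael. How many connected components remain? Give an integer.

1

Yael's neighbors (Daria and Zubin) remain reachable from one another through other ties, so the rest of the network stays in one piece.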